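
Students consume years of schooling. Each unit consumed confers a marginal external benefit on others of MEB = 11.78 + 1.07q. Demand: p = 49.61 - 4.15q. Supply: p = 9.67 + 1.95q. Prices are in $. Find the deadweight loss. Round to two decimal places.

DWL = $35.08

Market equilibrium (private): 9.67 + 1.95q = 49.61 - 4.15q → q_m = 6.5475.
Social marginal benefit = demand + MEB = 61.39 - 3.08q.
Set SMB = MC: 61.39 - 3.08q = 9.67 + 1.95q → q* = 10.2823.
Height of the DWL triangle at q_m is SMB(q_m) − MC(q_m) = MEB(q_m) = 18.7859.
DWL = ½ × 3.7348 × 18.7859 = 35.0808.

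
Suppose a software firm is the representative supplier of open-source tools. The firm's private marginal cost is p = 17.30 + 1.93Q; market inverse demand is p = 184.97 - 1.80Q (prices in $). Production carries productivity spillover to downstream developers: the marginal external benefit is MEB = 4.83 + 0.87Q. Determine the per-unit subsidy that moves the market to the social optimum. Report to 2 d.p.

Social marginal cost = private MC − MEB = 12.47 + 1.06Q.
Set SMC = demand: 12.47 + 1.06Q = 184.97 - 1.80Q → Q* = 60.3147.
The Pigouvian subsidy equals MEB at Q*: 4.83 + 0.87×60.3147 = 57.3038.

subsidy = $57.30 per unit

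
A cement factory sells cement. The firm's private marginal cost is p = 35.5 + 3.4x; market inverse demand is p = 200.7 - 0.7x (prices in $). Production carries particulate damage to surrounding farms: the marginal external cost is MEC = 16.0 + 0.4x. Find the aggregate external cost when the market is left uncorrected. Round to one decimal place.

$969.4

Market equilibrium (private): 35.5 + 3.4x = 200.7 - 0.7x → x_m = 40.2927.
Total external cost = ∫₀^{x_m} (16.0 + 0.4x) dx = 16.0×40.2927 + ½×0.4×40.2927² = 969.3835.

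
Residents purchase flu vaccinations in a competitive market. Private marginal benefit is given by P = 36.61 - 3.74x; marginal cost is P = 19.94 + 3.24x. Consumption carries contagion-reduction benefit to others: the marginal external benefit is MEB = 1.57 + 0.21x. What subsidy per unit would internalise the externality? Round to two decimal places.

subsidy = 2.14 per unit

Social marginal benefit = demand + MEB = 38.18 - 3.53x.
Set SMB = MC: 38.18 - 3.53x = 19.94 + 3.24x → x* = 2.6942.
The Pigouvian subsidy equals MEB at x*: 1.57 + 0.21×2.6942 = 2.1358.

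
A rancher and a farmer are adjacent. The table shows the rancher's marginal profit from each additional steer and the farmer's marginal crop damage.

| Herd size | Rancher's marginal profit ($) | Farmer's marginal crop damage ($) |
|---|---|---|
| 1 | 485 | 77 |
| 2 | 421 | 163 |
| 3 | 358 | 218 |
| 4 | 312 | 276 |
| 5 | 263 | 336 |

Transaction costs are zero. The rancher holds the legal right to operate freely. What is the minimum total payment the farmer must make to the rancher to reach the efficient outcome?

$263

Left alone the rancher would choose level 5 (marginal profit stays positive).
Efficient level: k* = 4 (marginal profit ≥ marginal crop damage through 4).
The farmer must at least cover the rancher's forgone profit from cutting 5→4: 263 = 263.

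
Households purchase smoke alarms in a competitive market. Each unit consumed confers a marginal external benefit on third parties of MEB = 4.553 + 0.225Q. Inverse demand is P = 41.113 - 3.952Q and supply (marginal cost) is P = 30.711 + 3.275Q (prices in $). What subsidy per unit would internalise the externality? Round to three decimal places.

Social marginal benefit = demand + MEB = 45.666 - 3.727Q.
Set SMB = MC: 45.666 - 3.727Q = 30.711 + 3.275Q → Q* = 2.1358.
The Pigouvian subsidy equals MEB at Q*: 4.553 + 0.225×2.1358 = 5.0336.

subsidy = $5.034 per unit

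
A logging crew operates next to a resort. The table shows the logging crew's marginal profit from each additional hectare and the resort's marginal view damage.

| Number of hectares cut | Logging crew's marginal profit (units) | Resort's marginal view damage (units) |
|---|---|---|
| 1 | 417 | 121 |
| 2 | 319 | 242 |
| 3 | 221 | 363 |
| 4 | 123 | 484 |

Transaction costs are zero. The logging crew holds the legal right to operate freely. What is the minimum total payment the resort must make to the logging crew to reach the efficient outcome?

Left alone the logging crew would choose level 4 (marginal profit stays positive).
Efficient level: k* = 2 (marginal profit ≥ marginal view damage through 2).
The resort must at least cover the logging crew's forgone profit from cutting 4→2: 221 + 123 = 344.

344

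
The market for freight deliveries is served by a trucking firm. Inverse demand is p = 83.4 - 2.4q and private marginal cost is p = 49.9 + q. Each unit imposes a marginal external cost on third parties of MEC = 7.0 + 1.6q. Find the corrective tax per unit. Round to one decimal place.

tax = 15.5 per unit

Social marginal cost = private MC + MEC = 56.9 + 2.6q.
Set SMC = demand: 56.9 + 2.6q = 83.4 - 2.4q → q* = 5.3000.
The Pigouvian tax equals MEC at q*: 7.0 + 1.6×5.3000 = 15.4800.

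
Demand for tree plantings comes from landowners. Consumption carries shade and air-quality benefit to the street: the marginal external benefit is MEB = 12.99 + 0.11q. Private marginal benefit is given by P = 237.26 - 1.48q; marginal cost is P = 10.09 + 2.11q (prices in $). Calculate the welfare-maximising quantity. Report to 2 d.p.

Social marginal benefit = demand + MEB = 250.25 - 1.37q.
Set SMB = MC: 250.25 - 1.37q = 10.09 + 2.11q → q* = 69.0115.

q* = 69.01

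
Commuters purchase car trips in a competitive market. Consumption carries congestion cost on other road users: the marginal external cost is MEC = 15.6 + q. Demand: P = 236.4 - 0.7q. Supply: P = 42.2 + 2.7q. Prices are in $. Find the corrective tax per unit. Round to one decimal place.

tax = $56.2 per unit

Social marginal benefit = demand − MEC = 220.8 - 1.7q.
Set SMB = MC: 220.8 - 1.7q = 42.2 + 2.7q → q* = 40.5909.
The Pigouvian tax equals MEC at q*: 15.6 + 1.0×40.5909 = 56.1909.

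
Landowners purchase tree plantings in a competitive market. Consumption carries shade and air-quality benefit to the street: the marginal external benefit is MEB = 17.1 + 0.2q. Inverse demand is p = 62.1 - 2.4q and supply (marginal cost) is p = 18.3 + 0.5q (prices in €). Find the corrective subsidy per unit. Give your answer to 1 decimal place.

Social marginal benefit = demand + MEB = 79.2 - 2.2q.
Set SMB = MC: 79.2 - 2.2q = 18.3 + 0.5q → q* = 22.5556.
The Pigouvian subsidy equals MEB at q*: 17.1 + 0.2×22.5556 = 21.6111.

subsidy = €21.6 per unit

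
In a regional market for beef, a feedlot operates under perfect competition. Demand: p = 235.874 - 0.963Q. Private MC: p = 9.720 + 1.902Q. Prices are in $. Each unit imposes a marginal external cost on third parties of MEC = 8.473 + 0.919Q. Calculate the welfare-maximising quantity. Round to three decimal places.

Q* = 57.527

Social marginal cost = private MC + MEC = 18.193 + 2.821Q.
Set SMC = demand: 18.193 + 2.821Q = 235.874 - 0.963Q → Q* = 57.5267.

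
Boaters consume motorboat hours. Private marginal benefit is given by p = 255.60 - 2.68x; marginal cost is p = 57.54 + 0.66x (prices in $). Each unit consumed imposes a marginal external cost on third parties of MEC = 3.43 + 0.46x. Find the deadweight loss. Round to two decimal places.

DWL = $124.07

Market equilibrium (private): 57.54 + 0.66x = 255.60 - 2.68x → x_m = 59.2994.
Social marginal benefit = demand − MEC = 252.17 - 3.14x.
Set SMB = MC: 252.17 - 3.14x = 57.54 + 0.66x → x* = 51.2184.
The loss is the area between SMB and MC from x* to x_m; with linear curves that's a triangle of height MEC(x_m).
DWL = ½ × 8.0810 × 30.7077 = 124.0745.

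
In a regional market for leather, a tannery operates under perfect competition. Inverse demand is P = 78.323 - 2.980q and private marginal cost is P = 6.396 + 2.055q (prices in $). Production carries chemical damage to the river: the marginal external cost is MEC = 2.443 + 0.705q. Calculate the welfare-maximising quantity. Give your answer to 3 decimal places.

Social marginal cost = private MC + MEC = 8.839 + 2.760q.
Set SMC = demand: 8.839 + 2.760q = 78.323 - 2.980q → q* = 12.1052.

q* = 12.105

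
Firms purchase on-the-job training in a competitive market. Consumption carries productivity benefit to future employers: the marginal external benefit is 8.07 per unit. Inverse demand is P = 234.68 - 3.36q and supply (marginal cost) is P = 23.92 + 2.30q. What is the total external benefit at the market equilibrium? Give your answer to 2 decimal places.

300.50

Market equilibrium (private): 23.92 + 2.30q = 234.68 - 3.36q → q_m = 37.2367.
Total external benefit = MEB × q_m = 8.07 × 37.2367 = 300.5002.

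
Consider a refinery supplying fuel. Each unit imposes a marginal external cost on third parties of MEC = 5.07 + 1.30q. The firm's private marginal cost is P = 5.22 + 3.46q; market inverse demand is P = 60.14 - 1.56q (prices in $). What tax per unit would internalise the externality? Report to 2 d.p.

tax = $15.32 per unit

Social marginal cost = private MC + MEC = 10.29 + 4.76q.
Set SMC = demand: 10.29 + 4.76q = 60.14 - 1.56q → q* = 7.8877.
The Pigouvian tax equals MEC at q*: 5.07 + 1.30×7.8877 = 15.3240.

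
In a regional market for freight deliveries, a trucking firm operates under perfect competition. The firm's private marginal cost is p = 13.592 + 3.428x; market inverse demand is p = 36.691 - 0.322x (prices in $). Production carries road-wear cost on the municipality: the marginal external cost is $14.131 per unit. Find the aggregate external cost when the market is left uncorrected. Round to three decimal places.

Market equilibrium (private): 13.592 + 3.428x = 36.691 - 0.322x → x_m = 6.1597.
Total external cost = MEC × x_m = 14.131 × 6.1597 = 87.0427.

$87.043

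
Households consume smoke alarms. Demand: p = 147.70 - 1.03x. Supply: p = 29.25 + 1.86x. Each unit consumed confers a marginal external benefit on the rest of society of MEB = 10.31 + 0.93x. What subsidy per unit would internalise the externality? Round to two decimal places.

Social marginal benefit = demand + MEB = 158.01 - 0.10x.
Set SMB = MC: 158.01 - 0.10x = 29.25 + 1.86x → x* = 65.6939.
The Pigouvian subsidy equals MEB at x*: 10.31 + 0.93×65.6939 = 71.4053.

subsidy = 71.41 per unit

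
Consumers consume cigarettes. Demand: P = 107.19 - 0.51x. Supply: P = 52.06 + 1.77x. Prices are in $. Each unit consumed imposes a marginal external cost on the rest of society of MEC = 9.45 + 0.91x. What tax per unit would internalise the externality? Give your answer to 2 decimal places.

Social marginal benefit = demand − MEC = 97.74 - 1.42x.
Set SMB = MC: 97.74 - 1.42x = 52.06 + 1.77x → x* = 14.3197.
The Pigouvian tax equals MEC at x*: 9.45 + 0.91×14.3197 = 22.4809.

tax = $22.48 per unit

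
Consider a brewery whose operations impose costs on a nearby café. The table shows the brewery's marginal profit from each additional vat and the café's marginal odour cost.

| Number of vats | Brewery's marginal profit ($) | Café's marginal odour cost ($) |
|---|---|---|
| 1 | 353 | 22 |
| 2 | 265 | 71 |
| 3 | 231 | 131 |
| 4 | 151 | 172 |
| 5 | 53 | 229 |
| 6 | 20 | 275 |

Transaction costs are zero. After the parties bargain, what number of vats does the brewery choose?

Bargaining reaches the level where marginal profit last exceeds marginal odour cost.
That holds through level 3 (231 ≥ 131) but not at 4 (151 < 172).

3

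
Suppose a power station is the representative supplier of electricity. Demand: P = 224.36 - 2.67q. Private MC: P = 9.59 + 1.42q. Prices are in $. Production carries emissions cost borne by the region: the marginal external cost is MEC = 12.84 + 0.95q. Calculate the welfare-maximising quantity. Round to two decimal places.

q* = 40.07

Social marginal cost = private MC + MEC = 22.43 + 2.37q.
Set SMC = demand: 22.43 + 2.37q = 224.36 - 2.67q → q* = 40.0655.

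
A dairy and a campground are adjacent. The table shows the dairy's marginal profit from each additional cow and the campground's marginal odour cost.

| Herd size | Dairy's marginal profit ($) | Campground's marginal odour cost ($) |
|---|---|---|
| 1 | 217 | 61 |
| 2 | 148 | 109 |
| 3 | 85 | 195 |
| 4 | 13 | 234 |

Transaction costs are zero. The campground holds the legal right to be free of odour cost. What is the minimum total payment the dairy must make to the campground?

$170

Efficient level: marginal profit ≥ marginal odour cost through level 2, so k* = 2.
With the campground holding the right, the dairy must at least compensate total damage at k*: 61 + 109 = 170.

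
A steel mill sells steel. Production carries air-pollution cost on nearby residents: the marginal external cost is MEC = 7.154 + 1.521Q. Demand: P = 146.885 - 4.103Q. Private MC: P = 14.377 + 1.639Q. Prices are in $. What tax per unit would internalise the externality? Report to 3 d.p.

Social marginal cost = private MC + MEC = 21.531 + 3.160Q.
Set SMC = demand: 21.531 + 3.160Q = 146.885 - 4.103Q → Q* = 17.2593.
The Pigouvian tax equals MEC at Q*: 7.154 + 1.521×17.2593 = 33.4054.

tax = $33.405 per unit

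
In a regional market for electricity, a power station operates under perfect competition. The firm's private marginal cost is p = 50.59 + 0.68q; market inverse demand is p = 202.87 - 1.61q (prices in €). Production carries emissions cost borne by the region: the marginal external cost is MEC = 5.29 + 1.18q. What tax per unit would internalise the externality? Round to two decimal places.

Social marginal cost = private MC + MEC = 55.88 + 1.86q.
Set SMC = demand: 55.88 + 1.86q = 202.87 - 1.61q → q* = 42.3602.
The Pigouvian tax equals MEC at q*: 5.29 + 1.18×42.3602 = 55.2750.

tax = €55.28 per unit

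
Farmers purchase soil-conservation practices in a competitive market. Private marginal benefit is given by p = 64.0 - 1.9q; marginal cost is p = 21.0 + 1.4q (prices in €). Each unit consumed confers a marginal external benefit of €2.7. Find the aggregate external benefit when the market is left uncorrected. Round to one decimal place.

Market equilibrium (private): 21.0 + 1.4q = 64.0 - 1.9q → q_m = 13.0303.
Total external benefit = MEB × q_m = 2.7 × 13.0303 = 35.1818.

€35.2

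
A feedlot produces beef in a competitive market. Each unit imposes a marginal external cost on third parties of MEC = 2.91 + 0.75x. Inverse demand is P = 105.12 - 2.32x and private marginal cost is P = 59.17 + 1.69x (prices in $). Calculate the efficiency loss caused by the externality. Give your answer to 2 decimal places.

DWL = $13.90

Market equilibrium (private): 59.17 + 1.69x = 105.12 - 2.32x → x_m = 11.4589.
Social marginal cost = private MC + MEC = 62.08 + 2.44x.
Set SMC = demand: 62.08 + 2.44x = 105.12 - 2.32x → x* = 9.0420.
Height of the DWL triangle at x_m is SMC(x_m) − demand(x_m) = MEC(x_m) = 11.5041.
DWL = ½ × 2.4169 × 11.5041 = 13.9021.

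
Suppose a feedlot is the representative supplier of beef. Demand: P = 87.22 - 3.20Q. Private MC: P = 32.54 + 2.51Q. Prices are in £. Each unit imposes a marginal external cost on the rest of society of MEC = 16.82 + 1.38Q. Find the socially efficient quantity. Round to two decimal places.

Q* = 5.34

Social marginal cost = private MC + MEC = 49.36 + 3.89Q.
Set SMC = demand: 49.36 + 3.89Q = 87.22 - 3.20Q → Q* = 5.3399.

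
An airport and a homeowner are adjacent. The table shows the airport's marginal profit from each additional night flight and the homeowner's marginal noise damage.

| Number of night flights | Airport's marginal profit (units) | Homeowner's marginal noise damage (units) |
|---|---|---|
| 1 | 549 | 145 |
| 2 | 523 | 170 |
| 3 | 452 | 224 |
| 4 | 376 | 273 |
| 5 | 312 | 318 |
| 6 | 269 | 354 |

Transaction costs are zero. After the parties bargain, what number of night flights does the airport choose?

Bargaining reaches the level where marginal profit last exceeds marginal noise damage.
That holds through level 4 (376 ≥ 273) but not at 5 (312 < 318).

4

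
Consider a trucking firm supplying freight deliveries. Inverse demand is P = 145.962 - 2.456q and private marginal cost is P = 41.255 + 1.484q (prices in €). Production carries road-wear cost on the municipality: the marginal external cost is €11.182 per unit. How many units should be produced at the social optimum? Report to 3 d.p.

q* = 23.737

Social marginal cost = private MC + MEC = 52.437 + 1.484q.
Set SMC = demand: 52.437 + 1.484q = 145.962 - 2.456q → q* = 23.7373.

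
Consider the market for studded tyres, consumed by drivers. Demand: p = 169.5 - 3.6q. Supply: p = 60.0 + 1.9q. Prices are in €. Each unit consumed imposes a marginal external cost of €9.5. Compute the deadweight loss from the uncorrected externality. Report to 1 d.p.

DWL = €8.2

Market equilibrium (private): 60.0 + 1.9q = 169.5 - 3.6q → q_m = 19.9091.
Social marginal benefit = demand − MEC = 160.0 - 3.6q.
Set SMB = MC: 160.0 - 3.6q = 60.0 + 1.9q → q* = 18.1818.
Height of the DWL triangle at q_m is MC(q_m) − SMB(q_m) = MEC(q_m) = 9.5000.
DWL = ½ × 1.7273 × 9.5000 = 8.2047.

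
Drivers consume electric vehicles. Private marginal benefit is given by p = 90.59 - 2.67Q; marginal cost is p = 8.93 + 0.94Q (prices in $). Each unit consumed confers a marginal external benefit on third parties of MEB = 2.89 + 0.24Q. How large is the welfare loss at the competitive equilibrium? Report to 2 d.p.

Market equilibrium (private): 8.93 + 0.94Q = 90.59 - 2.67Q → Q_m = 22.6205.
Social marginal benefit = demand + MEB = 93.48 - 2.43Q.
Set SMB = MC: 93.48 - 2.43Q = 8.93 + 0.94Q → Q* = 25.0890.
The welfare-loss triangle has base |Q_m − Q*| and height MEB(Q_m) (the vertical gap between SMB and MC is zero at Q* and MEB at Q_m).
DWL = ½ × 2.4685 × 8.3189 = 10.2676.

DWL = $10.27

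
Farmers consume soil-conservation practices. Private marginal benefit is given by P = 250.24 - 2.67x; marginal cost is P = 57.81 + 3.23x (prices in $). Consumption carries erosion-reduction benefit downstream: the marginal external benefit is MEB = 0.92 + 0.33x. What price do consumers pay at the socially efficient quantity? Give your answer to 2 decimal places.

P = $157.56

Social marginal benefit = demand + MEB = 251.16 - 2.34x.
Set SMB = MC: 251.16 - 2.34x = 57.81 + 3.23x → x* = 34.7127.
Consumer price on the demand curve at x*: 250.24 − 2.67×34.7127 = 157.5571.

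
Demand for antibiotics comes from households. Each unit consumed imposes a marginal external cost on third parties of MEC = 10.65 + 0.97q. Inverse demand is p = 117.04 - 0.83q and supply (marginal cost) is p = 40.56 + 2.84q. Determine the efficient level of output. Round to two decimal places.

Social marginal benefit = demand − MEC = 106.39 - 1.80q.
Set SMB = MC: 106.39 - 1.80q = 40.56 + 2.84q → q* = 14.1875.

q* = 14.19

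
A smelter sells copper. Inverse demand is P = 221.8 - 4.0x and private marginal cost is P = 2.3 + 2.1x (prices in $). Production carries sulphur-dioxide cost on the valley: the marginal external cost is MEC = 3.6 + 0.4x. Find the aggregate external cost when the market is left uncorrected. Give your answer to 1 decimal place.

Market equilibrium (private): 2.3 + 2.1x = 221.8 - 4.0x → x_m = 35.9836.
Total external cost = ∫₀^{x_m} (3.6 + 0.4x) dx = 3.6×35.9836 + ½×0.4×35.9836² = 388.5049.

$388.5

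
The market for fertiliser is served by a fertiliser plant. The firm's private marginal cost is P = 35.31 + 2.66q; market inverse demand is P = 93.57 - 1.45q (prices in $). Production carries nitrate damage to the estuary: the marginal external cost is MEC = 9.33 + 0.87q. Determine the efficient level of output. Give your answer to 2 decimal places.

Social marginal cost = private MC + MEC = 44.64 + 3.53q.
Set SMC = demand: 44.64 + 3.53q = 93.57 - 1.45q → q* = 9.8253.

q* = 9.83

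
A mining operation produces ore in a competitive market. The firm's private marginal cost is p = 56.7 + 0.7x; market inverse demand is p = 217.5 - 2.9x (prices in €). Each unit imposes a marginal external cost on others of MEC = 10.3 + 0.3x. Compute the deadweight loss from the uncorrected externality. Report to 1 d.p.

DWL = €72.0

Market equilibrium (private): 56.7 + 0.7x = 217.5 - 2.9x → x_m = 44.6667.
Social marginal cost = private MC + MEC = 67.0 + x.
Set SMC = demand: 67.0 + x = 217.5 - 2.9x → x* = 38.5897.
Between x* and x_m the wedge SMC − demand runs linearly from 0 to MEC(x_m), so the loss is a triangle.
DWL = ½ × 6.0770 × 23.7000 = 72.0125.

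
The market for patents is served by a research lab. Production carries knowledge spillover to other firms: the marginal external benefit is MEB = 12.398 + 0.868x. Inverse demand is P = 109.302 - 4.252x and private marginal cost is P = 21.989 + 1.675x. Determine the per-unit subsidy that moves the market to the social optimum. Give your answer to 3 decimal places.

Social marginal cost = private MC − MEB = 9.591 + 0.807x.
Set SMC = demand: 9.591 + 0.807x = 109.302 - 4.252x → x* = 19.7096.
The Pigouvian subsidy equals MEB at x*: 12.398 + 0.868×19.7096 = 29.5059.

subsidy = 29.506 per unit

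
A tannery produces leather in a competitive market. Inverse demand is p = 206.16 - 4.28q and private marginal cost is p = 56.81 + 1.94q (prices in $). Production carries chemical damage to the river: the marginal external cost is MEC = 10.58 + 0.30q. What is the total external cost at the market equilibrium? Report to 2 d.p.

Market equilibrium (private): 56.81 + 1.94q = 206.16 - 4.28q → q_m = 24.0113.
Total external cost = ∫₀^{q_m} (10.58 + 0.30q) dq = 10.58×24.0113 + ½×0.30×24.0113² = 340.5209.

$340.52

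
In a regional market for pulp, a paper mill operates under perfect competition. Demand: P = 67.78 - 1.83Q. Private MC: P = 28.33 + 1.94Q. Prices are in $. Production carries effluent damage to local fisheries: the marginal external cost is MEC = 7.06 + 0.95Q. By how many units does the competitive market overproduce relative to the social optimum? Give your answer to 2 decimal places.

Market equilibrium (private): 28.33 + 1.94Q = 67.78 - 1.83Q → Q_m = 10.4642.
Social marginal cost = private MC + MEC = 35.39 + 2.89Q.
Set SMC = demand: 35.39 + 2.89Q = 67.78 - 1.83Q → Q* = 6.8623.
Gap = |10.4642 − 6.8623| = 3.6019.

3.60 units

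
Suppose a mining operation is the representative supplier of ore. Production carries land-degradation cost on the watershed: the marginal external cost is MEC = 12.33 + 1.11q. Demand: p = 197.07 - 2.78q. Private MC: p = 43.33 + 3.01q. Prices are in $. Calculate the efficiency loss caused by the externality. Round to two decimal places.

DWL = $126.63

Market equilibrium (private): 43.33 + 3.01q = 197.07 - 2.78q → q_m = 26.5527.
Social marginal cost = private MC + MEC = 55.66 + 4.12q.
Set SMC = demand: 55.66 + 4.12q = 197.07 - 2.78q → q* = 20.4942.
Between q* and q_m the wedge SMC − demand runs linearly from 0 to MEC(q_m), so the loss is a triangle.
DWL = ½ × 6.0585 × 41.8035 = 126.6333.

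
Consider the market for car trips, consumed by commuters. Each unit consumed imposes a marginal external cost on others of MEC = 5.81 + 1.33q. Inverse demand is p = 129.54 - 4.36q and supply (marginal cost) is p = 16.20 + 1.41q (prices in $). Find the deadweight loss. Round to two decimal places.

DWL = $71.82

Market equilibrium (private): 16.20 + 1.41q = 129.54 - 4.36q → q_m = 19.6430.
Social marginal benefit = demand − MEC = 123.73 - 5.69q.
Set SMB = MC: 123.73 - 5.69q = 16.20 + 1.41q → q* = 15.1451.
The loss is the area between SMB and MC from q* to q_m; with linear curves that's a triangle of height MEC(q_m).
DWL = ½ × 4.4979 × 31.9352 = 71.8207.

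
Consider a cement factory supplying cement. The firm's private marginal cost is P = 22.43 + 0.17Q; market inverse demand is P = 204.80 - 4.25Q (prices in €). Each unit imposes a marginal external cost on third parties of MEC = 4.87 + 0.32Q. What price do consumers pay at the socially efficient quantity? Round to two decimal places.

P = €45.65

Social marginal cost = private MC + MEC = 27.30 + 0.49Q.
Set SMC = demand: 27.30 + 0.49Q = 204.80 - 4.25Q → Q* = 37.4473.
Consumer price on the demand curve at Q*: 204.80 − 4.25×37.4473 = 45.6490.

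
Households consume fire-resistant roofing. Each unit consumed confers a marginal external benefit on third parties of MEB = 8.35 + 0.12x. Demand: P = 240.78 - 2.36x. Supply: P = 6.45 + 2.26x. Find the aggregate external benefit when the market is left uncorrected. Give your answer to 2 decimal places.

Market equilibrium (private): 6.45 + 2.26x = 240.78 - 2.36x → x_m = 50.7208.
Total external benefit = ∫₀^{x_m} (8.35 + 0.12x) dx = 8.35×50.7208 + ½×0.12×50.7208² = 577.8747.

577.87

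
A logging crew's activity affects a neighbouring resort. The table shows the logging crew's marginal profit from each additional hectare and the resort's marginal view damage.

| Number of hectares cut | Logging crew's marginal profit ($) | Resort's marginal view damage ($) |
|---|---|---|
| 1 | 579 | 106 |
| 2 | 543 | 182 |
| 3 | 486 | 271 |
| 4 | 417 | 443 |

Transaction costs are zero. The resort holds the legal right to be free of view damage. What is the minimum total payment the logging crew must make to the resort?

Efficient level: marginal profit ≥ marginal view damage through level 3, so k* = 3.
With the resort holding the right, the logging crew must at least compensate total damage at k*: 106 + 182 + 271 = 559.

$559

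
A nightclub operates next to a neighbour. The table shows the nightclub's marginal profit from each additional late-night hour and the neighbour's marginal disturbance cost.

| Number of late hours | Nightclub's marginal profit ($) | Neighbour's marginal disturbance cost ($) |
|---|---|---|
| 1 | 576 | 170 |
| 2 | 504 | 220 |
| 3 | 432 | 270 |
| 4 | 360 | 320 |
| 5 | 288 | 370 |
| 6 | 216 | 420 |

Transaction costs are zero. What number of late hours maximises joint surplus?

4

Bargaining reaches the level where marginal profit last exceeds marginal disturbance cost.
That holds through level 4 (360 ≥ 320) but not at 5 (288 < 370).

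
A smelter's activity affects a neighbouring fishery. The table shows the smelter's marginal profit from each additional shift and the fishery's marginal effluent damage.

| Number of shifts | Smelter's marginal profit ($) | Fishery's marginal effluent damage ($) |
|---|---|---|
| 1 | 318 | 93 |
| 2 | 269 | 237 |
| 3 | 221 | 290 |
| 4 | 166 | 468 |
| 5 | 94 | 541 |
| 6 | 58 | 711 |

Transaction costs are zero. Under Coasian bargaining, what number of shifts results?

2

Bargaining reaches the level where marginal profit last exceeds marginal effluent damage.
That holds through level 2 (269 ≥ 237) but not at 3 (221 < 290).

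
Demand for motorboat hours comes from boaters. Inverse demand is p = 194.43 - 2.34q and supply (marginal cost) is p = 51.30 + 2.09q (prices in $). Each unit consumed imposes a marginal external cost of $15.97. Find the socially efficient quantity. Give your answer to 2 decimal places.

q* = 28.70

Social marginal benefit = demand − MEC = 178.46 - 2.34q.
Set SMB = MC: 178.46 - 2.34q = 51.30 + 2.09q → q* = 28.7043.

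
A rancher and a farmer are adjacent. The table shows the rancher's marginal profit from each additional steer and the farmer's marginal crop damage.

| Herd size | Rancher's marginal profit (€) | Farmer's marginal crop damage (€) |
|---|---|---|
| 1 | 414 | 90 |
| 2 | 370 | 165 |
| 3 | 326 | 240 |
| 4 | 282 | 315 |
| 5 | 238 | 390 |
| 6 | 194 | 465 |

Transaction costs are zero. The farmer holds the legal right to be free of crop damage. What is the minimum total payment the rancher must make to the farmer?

€495

Efficient level: marginal profit ≥ marginal crop damage through level 3, so k* = 3.
With the farmer holding the right, the rancher must at least compensate total damage at k*: 90 + 165 + 240 = 495.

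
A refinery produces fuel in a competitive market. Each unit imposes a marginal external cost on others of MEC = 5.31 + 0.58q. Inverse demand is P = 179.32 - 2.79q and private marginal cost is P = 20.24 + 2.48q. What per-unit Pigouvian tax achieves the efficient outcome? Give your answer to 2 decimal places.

tax = 20.56 per unit

Social marginal cost = private MC + MEC = 25.55 + 3.06q.
Set SMC = demand: 25.55 + 3.06q = 179.32 - 2.79q → q* = 26.2855.
The Pigouvian tax equals MEC at q*: 5.31 + 0.58×26.2855 = 20.5556.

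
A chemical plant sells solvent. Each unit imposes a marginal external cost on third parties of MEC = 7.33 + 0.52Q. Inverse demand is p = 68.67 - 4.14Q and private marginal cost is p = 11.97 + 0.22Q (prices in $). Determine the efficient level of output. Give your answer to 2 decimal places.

Social marginal cost = private MC + MEC = 19.30 + 0.74Q.
Set SMC = demand: 19.30 + 0.74Q = 68.67 - 4.14Q → Q* = 10.1168.

Q* = 10.12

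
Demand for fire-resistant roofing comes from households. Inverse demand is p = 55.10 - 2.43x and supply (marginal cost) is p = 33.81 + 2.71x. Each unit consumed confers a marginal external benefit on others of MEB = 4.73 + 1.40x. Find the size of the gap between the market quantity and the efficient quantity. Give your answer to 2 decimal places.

2.82 units

Market equilibrium (private): 33.81 + 2.71x = 55.10 - 2.43x → x_m = 4.1420.
Social marginal benefit = demand + MEB = 59.83 - 1.03x.
Set SMB = MC: 59.83 - 1.03x = 33.81 + 2.71x → x* = 6.9572.
Gap = |4.1420 − 6.9572| = 2.8152.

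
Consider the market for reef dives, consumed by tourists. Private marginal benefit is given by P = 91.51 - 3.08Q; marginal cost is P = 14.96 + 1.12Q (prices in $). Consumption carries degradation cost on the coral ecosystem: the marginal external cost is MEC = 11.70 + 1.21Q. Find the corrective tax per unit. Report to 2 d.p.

Social marginal benefit = demand − MEC = 79.81 - 4.29Q.
Set SMB = MC: 79.81 - 4.29Q = 14.96 + 1.12Q → Q* = 11.9871.
The Pigouvian tax equals MEC at Q*: 11.70 + 1.21×11.9871 = 26.2044.

tax = $26.20 per unit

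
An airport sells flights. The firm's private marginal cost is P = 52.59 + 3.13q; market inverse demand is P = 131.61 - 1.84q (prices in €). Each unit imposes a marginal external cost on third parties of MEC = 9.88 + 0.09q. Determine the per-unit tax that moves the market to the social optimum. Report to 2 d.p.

Social marginal cost = private MC + MEC = 62.47 + 3.22q.
Set SMC = demand: 62.47 + 3.22q = 131.61 - 1.84q → q* = 13.6640.
The Pigouvian tax equals MEC at q*: 9.88 + 0.09×13.6640 = 11.1098.

tax = €11.11 per unit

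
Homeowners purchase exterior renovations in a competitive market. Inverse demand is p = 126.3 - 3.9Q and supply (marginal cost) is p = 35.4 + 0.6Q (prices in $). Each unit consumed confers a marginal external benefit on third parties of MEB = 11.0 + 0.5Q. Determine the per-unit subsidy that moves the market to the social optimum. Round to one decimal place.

subsidy = $23.7 per unit

Social marginal benefit = demand + MEB = 137.3 - 3.4Q.
Set SMB = MC: 137.3 - 3.4Q = 35.4 + 0.6Q → Q* = 25.4750.
The Pigouvian subsidy equals MEB at Q*: 11.0 + 0.5×25.4750 = 23.7375.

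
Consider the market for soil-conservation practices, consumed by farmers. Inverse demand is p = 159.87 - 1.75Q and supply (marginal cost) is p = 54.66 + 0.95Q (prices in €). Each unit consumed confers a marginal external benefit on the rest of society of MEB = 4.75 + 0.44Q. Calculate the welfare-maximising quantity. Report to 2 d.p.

Q* = 48.65

Social marginal benefit = demand + MEB = 164.62 - 1.31Q.
Set SMB = MC: 164.62 - 1.31Q = 54.66 + 0.95Q → Q* = 48.6549.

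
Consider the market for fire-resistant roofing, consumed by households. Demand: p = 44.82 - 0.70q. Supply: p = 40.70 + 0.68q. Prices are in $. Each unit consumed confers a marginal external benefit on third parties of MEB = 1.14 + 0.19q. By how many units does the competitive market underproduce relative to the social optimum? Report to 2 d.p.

Market equilibrium (private): 40.70 + 0.68q = 44.82 - 0.70q → q_m = 2.9855.
Social marginal benefit = demand + MEB = 45.96 - 0.51q.
Set SMB = MC: 45.96 - 0.51q = 40.70 + 0.68q → q* = 4.4202.
Gap = |2.9855 − 4.4202| = 1.4347.

1.43 units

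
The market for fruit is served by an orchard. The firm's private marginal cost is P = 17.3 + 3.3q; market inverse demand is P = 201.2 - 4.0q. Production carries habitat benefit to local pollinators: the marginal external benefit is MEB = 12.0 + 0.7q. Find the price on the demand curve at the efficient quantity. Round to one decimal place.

Social marginal cost = private MC − MEB = 5.3 + 2.6q.
Set SMC = demand: 5.3 + 2.6q = 201.2 - 4.0q → q* = 29.6818.
Consumer price on the demand curve at q*: 201.2 − 4.0×29.6818 = 82.4728.

P = 82.5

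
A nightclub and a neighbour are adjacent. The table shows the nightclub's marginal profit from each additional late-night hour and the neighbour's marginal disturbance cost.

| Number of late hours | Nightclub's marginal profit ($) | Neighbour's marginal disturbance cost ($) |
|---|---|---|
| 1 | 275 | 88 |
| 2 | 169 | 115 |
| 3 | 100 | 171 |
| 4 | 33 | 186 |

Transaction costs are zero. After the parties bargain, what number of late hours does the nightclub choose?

Bargaining reaches the level where marginal profit last exceeds marginal disturbance cost.
That holds through level 2 (169 ≥ 115) but not at 3 (100 < 171).

2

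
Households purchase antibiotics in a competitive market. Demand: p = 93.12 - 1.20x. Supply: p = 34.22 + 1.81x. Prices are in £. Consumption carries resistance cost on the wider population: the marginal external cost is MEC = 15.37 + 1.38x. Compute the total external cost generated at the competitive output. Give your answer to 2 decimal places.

Market equilibrium (private): 34.22 + 1.81x = 93.12 - 1.20x → x_m = 19.5681.
Total external cost = ∫₀^{x_m} (15.37 + 1.38x) dx = 15.37×19.5681 + ½×1.38×19.5681² = 564.9700.

£564.97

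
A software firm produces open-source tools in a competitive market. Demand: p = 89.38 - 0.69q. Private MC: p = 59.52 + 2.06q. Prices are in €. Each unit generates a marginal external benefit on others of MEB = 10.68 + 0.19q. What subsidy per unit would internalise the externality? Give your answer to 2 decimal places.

subsidy = €13.69 per unit

Social marginal cost = private MC − MEB = 48.84 + 1.87q.
Set SMC = demand: 48.84 + 1.87q = 89.38 - 0.69q → q* = 15.8359.
The Pigouvian subsidy equals MEB at q*: 10.68 + 0.19×15.8359 = 13.6888.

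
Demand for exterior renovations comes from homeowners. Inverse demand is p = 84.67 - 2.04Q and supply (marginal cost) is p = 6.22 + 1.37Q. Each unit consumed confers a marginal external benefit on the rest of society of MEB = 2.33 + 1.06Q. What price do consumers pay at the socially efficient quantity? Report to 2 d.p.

Social marginal benefit = demand + MEB = 87.00 - 0.98Q.
Set SMB = MC: 87.00 - 0.98Q = 6.22 + 1.37Q → Q* = 34.3745.
Consumer price on the demand curve at Q*: 84.67 − 2.04×34.3745 = 14.5460.

P = 14.55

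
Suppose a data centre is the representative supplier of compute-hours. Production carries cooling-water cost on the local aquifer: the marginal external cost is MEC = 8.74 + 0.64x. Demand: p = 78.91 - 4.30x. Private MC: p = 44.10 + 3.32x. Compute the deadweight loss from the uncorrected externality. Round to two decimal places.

Market equilibrium (private): 44.10 + 3.32x = 78.91 - 4.30x → x_m = 4.5682.
Social marginal cost = private MC + MEC = 52.84 + 3.96x.
Set SMC = demand: 52.84 + 3.96x = 78.91 - 4.30x → x* = 3.1562.
The loss is the area between SMC and demand from x* to x_m; with linear curves that's a triangle of height MEC(x_m).
DWL = ½ × 1.4120 × 11.6637 = 8.2346.

DWL = 8.23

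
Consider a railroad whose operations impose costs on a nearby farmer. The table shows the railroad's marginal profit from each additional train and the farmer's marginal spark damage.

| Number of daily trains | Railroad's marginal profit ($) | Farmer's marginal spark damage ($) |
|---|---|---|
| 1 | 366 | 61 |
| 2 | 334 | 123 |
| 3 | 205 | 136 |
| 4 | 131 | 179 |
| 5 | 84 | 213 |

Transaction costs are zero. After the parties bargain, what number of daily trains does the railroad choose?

Bargaining reaches the level where marginal profit last exceeds marginal spark damage.
That holds through level 3 (205 ≥ 136) but not at 4 (131 < 179).

3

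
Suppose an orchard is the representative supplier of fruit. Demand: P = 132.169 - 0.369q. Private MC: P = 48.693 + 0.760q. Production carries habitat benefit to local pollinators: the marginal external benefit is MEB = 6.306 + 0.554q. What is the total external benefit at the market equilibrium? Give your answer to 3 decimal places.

1980.564

Market equilibrium (private): 48.693 + 0.760q = 132.169 - 0.369q → q_m = 73.9380.
Total external benefit = ∫₀^{q_m} (6.306 + 0.554q) dq = 6.306×73.9380 + ½×0.554×73.9380² = 1980.5643.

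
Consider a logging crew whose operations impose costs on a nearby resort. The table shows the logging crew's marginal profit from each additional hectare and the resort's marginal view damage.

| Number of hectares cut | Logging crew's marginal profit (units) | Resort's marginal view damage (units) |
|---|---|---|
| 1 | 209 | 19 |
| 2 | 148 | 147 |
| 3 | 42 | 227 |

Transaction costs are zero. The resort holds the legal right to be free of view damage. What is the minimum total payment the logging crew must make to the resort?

Efficient level: marginal profit ≥ marginal view damage through level 2, so k* = 2.
With the resort holding the right, the logging crew must at least compensate total damage at k*: 19 + 147 = 166.

166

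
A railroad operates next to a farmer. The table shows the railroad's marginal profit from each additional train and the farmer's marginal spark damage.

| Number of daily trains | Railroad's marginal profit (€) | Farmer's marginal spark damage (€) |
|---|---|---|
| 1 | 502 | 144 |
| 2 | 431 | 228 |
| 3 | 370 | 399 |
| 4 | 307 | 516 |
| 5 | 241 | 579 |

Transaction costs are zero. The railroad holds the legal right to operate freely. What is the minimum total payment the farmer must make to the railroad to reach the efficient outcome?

Left alone the railroad would choose level 5 (marginal profit stays positive).
Efficient level: k* = 2 (marginal profit ≥ marginal spark damage through 2).
The farmer must at least cover the railroad's forgone profit from cutting 5→2: 370 + 307 + 241 = 918.

€918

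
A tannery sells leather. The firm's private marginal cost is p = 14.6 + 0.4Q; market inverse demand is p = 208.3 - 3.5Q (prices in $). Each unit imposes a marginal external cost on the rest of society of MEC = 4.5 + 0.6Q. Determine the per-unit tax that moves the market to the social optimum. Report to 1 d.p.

tax = $29.7 per unit

Social marginal cost = private MC + MEC = 19.1 + Q.
Set SMC = demand: 19.1 + Q = 208.3 - 3.5Q → Q* = 42.0444.
The Pigouvian tax equals MEC at Q*: 4.5 + 0.6×42.0444 = 29.7266.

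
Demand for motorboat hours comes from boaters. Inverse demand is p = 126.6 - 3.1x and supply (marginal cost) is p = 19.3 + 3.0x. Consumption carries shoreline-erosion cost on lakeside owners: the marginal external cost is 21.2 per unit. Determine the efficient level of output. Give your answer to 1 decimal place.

x* = 14.1

Social marginal benefit = demand − MEC = 105.4 - 3.1x.
Set SMB = MC: 105.4 - 3.1x = 19.3 + 3.0x → x* = 14.1148.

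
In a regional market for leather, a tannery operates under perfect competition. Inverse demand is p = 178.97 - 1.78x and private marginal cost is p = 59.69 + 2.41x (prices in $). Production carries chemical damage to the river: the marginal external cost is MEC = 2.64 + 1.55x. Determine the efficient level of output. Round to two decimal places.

x* = 20.32

Social marginal cost = private MC + MEC = 62.33 + 3.96x.
Set SMC = demand: 62.33 + 3.96x = 178.97 - 1.78x → x* = 20.3206.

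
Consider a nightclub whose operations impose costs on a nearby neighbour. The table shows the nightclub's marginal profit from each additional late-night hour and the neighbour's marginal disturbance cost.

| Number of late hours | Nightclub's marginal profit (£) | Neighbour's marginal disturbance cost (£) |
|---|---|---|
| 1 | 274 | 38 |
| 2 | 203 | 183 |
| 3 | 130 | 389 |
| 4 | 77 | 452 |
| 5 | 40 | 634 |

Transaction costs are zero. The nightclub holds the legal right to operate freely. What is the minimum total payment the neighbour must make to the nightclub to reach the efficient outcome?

£247

Left alone the nightclub would choose level 5 (marginal profit stays positive).
Efficient level: k* = 2 (marginal profit ≥ marginal disturbance cost through 2).
The neighbour must at least cover the nightclub's forgone profit from cutting 5→2: 130 + 77 + 40 = 247.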